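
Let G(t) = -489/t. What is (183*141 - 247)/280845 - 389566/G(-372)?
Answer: -13566546079852/45777735 ≈ -2.9636e+5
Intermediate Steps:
(183*141 - 247)/280845 - 389566/G(-372) = (183*141 - 247)/280845 - 389566/((-489/(-372))) = (25803 - 247)*(1/280845) - 389566/((-489*(-1/372))) = 25556*(1/280845) - 389566/163/124 = 25556/280845 - 389566*124/163 = 25556/280845 - 48306184/163 = -13566546079852/45777735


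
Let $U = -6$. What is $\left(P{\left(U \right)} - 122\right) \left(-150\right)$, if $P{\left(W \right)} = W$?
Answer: $19200$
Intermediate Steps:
$\left(P{\left(U \right)} - 122\right) \left(-150\right) = \left(-6 - 122\right) \left(-150\right) = \left(-128\right) \left(-150\right) = 19200$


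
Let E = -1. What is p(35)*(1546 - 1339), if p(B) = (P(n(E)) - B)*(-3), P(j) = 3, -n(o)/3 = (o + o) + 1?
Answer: 19872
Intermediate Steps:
n(o) = -3 - 6*o (n(o) = -3*((o + o) + 1) = -3*(2*o + 1) = -3*(1 + 2*o) = -3 - 6*o)
p(B) = -9 + 3*B (p(B) = (3 - B)*(-3) = -9 + 3*B)
p(35)*(1546 - 1339) = (-9 + 3*35)*(1546 - 1339) = (-9 + 105)*207 = 96*207 = 19872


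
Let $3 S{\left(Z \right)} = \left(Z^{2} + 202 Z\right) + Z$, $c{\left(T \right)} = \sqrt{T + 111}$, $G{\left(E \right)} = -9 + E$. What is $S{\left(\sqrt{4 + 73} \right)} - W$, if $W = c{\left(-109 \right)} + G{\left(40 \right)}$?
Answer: $- \frac{16}{3} - \sqrt{2} + \frac{203 \sqrt{77}}{3} \approx 587.03$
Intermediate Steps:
$c{\left(T \right)} = \sqrt{111 + T}$
$S{\left(Z \right)} = \frac{Z^{2}}{3} + \frac{203 Z}{3}$ ($S{\left(Z \right)} = \frac{\left(Z^{2} + 202 Z\right) + Z}{3} = \frac{Z^{2} + 203 Z}{3} = \frac{Z^{2}}{3} + \frac{203 Z}{3}$)
$W = 31 + \sqrt{2}$ ($W = \sqrt{111 - 109} + \left(-9 + 40\right) = \sqrt{2} + 31 = 31 + \sqrt{2} \approx 32.414$)
$S{\left(\sqrt{4 + 73} \right)} - W = \frac{\sqrt{4 + 73} \left(203 + \sqrt{4 + 73}\right)}{3} - \left(31 + \sqrt{2}\right) = \frac{\sqrt{77} \left(203 + \sqrt{77}\right)}{3} - \left(31 + \sqrt{2}\right) = -31 - \sqrt{2} + \frac{\sqrt{77} \left(203 + \sqrt{77}\right)}{3}$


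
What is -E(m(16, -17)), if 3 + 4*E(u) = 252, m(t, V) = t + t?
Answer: -249/4 ≈ -62.250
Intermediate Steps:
m(t, V) = 2*t
E(u) = 249/4 (E(u) = -3/4 + (1/4)*252 = -3/4 + 63 = 249/4)
-E(m(16, -17)) = -1*249/4 = -249/4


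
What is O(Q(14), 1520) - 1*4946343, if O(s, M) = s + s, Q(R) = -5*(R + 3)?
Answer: -4946513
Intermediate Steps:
Q(R) = -15 - 5*R (Q(R) = -5*(3 + R) = -15 - 5*R)
O(s, M) = 2*s
O(Q(14), 1520) - 1*4946343 = 2*(-15 - 5*14) - 1*4946343 = 2*(-15 - 70) - 4946343 = 2*(-85) - 4946343 = -170 - 4946343 = -4946513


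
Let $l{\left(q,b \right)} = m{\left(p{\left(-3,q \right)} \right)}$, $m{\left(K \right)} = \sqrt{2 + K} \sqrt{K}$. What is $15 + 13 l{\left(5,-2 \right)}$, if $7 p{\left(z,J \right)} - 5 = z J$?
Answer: $15 + \frac{26 i \sqrt{10}}{7} \approx 15.0 + 11.746 i$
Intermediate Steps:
$p{\left(z,J \right)} = \frac{5}{7} + \frac{J z}{7}$ ($p{\left(z,J \right)} = \frac{5}{7} + \frac{z J}{7} = \frac{5}{7} + \frac{J z}{7}$)
$m{\left(K \right)} = \sqrt{K} \sqrt{2 + K}$
$l{\left(q,b \right)} = \sqrt{\frac{5}{7} - \frac{3 q}{7}} \sqrt{\frac{19}{7} - \frac{3 q}{7}}$ ($l{\left(q,b \right)} = \sqrt{\frac{5}{7} + \frac{1}{7} q \left(-3\right)} \sqrt{2 + \left(\frac{5}{7} + \frac{1}{7} q \left(-3\right)\right)} = \sqrt{\frac{5}{7} - \frac{3 q}{7}} \sqrt{2 - \left(- \frac{5}{7} + \frac{3 q}{7}\right)} = \sqrt{\frac{5}{7} - \frac{3 q}{7}} \sqrt{\frac{19}{7} - \frac{3 q}{7}}$)
$15 + 13 l{\left(5,-2 \right)} = 15 + 13 \frac{\sqrt{5 - 15} \sqrt{19 - 15}}{7} = 15 + 13 \frac{\sqrt{-10} \sqrt{4}}{7} = 15 + 13 \cdot \frac{1}{7} i \sqrt{10} \cdot 2 = 15 + 13 \frac{2 i \sqrt{10}}{7} = 15 + \frac{26 i \sqrt{10}}{7}$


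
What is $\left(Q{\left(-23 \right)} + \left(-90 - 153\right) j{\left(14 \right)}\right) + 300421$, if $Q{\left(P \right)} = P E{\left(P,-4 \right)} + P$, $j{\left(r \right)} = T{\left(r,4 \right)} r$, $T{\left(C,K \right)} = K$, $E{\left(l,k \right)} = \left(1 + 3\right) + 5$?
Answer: $286583$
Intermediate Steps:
$E{\left(l,k \right)} = 9$ ($E{\left(l,k \right)} = 4 + 5 = 9$)
$j{\left(r \right)} = 4 r$
$Q{\left(P \right)} = 10 P$ ($Q{\left(P \right)} = P 9 + P = 9 P + P = 10 P$)
$\left(Q{\left(-23 \right)} + \left(-90 - 153\right) j{\left(14 \right)}\right) + 300421 = \left(10 \left(-23\right) + \left(-90 - 153\right) 4 \cdot 14\right) + 300421 = \left(-230 + \left(-90 - 153\right) 56\right) + 300421 = \left(-230 - 13608\right) + 300421 = -13838 + 300421 = 286583$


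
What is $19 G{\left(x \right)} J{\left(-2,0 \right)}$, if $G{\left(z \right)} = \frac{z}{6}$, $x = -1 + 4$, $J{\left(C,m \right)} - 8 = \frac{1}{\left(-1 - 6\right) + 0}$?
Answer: $\frac{1045}{14} \approx 74.643$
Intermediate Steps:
$J{\left(C,m \right)} = \frac{55}{7}$ ($J{\left(C,m \right)} = 8 + \frac{1}{\left(-1 - 6\right) + 0} = 8 + \frac{1}{-7 + 0} = 8 + \frac{1}{-7} = 8 - \frac{1}{7} = \frac{55}{7}$)
$x = 3$
$G{\left(z \right)} = \frac{z}{6}$ ($G{\left(z \right)} = z \frac{1}{6} = \frac{z}{6}$)
$19 G{\left(x \right)} J{\left(-2,0 \right)} = 19 \cdot \frac{1}{6} \cdot 3 \cdot \frac{55}{7} = 19 \cdot \frac{1}{2} \cdot \frac{55}{7} = \frac{19}{2} \cdot \frac{55}{7} = \frac{1045}{14}$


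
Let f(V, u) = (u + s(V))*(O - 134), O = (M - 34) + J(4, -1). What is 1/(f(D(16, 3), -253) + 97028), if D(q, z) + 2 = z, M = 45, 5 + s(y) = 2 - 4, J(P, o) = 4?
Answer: 1/127968 ≈ 7.8145e-6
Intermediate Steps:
s(y) = -7 (s(y) = -5 + (2 - 4) = -5 - 2 = -7)
D(q, z) = -2 + z
O = 15 (O = (45 - 34) + 4 = 11 + 4 = 15)
f(V, u) = 833 - 119*u (f(V, u) = (u - 7)*(15 - 134) = (-7 + u)*(-119) = 833 - 119*u)
1/(f(D(16, 3), -253) + 97028) = 1/((833 - 119*(-253)) + 97028) = 1/((833 + 30107) + 97028) = 1/(30940 + 97028) = 1/127968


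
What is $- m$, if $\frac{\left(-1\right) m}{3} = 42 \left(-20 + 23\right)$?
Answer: $378$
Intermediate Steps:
$m = -378$ ($m = - 3 \cdot 42 \left(-20 + 23\right) = - 3 \cdot 42 \cdot 3 = \left(-3\right) 126 = -378$)
$- m = \left(-1\right) \left(-378\right) = 378$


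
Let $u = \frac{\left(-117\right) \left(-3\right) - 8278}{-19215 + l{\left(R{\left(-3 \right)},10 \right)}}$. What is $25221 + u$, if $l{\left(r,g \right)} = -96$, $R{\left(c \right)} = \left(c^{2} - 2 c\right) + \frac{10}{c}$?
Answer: $\frac{487050658}{19311} \approx 25221.0$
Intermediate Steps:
$R{\left(c \right)} = c^{2} - 2 c + \frac{10}{c}$
$u = \frac{7927}{19311}$ ($u = \frac{\left(-117\right) \left(-3\right) - 8278}{-19215 - 96} = \frac{351 - 8278}{-19311} = \left(-7927\right) \left(- \frac{1}{19311}\right) = \frac{7927}{19311} \approx 0.41049$)
$25221 + u = 25221 + \frac{7927}{19311} = \frac{487050658}{19311}$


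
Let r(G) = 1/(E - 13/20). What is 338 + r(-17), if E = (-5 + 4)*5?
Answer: 38174/113 ≈ 337.82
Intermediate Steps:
E = -5 (E = -1*5 = -5)
r(G) = -20/113 (r(G) = 1/(-5 - 13/20) = 1/(-113/20) = -20/113)
338 + r(-17) = 338 - 20/113 = 38174/113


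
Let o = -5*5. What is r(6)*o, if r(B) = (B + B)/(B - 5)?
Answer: -300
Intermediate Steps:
o = -25
r(B) = 2*B/(-5 + B) (r(B) = (2*B)/(-5 + B) = 2*B/(-5 + B))
r(6)*o = (2*6/(-5 + 6))*(-25) = (2*6/1)*(-25) = (2*6*1)*(-25) = 12*(-25) = -300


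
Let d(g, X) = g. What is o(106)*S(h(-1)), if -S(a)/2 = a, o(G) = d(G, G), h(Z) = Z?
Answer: 212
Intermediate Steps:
o(G) = G
S(a) = -2*a
o(106)*S(h(-1)) = 106*(-2*(-1)) = 106*2 = 212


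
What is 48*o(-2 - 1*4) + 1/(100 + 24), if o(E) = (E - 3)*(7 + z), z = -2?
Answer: -267839/124 ≈ -2160.0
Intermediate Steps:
o(E) = -15 + 5*E (o(E) = (E - 3)*(7 - 2) = (-3 + E)*5 = -15 + 5*E)
48*o(-2 - 1*4) + 1/(100 + 24) = 48*(-15 + 5*(-2 - 1*4)) + 1/(100 + 24) = 48*(-15 + 5*(-2 - 4)) + 1/124 = 48*(-15 + 5*(-6)) + 1/124 = 48*(-15 - 30) + 1/124 = 48*(-45) + 1/124 = -2160 + 1/124 = -267839/124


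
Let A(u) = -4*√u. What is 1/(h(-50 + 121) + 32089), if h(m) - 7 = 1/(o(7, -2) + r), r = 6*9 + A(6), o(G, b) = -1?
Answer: 87076501/2794809077185 - 4*√6/2794809077185 ≈ 3.1157e-5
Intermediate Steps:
r = 54 - 4*√6 (r = 6*9 - 4*√6 = 54 - 4*√6 ≈ 44.202)
h(m) = 7 + 1/(53 - 4*√6) (h(m) = 7 + 1/(-1 + (54 - 4*√6)) = 7 + 1/(53 - 4*√6))
1/(h(-50 + 121) + 32089) = 1/((19044/2713 + 4*√6/2713) + 32089) = 1/(87076501/2713 + 4*√6/2713)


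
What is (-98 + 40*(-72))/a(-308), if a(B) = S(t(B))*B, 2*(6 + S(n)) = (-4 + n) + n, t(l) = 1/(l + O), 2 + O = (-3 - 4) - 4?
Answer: -477969/395626 ≈ -1.2081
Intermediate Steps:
O = -13 (O = -2 + ((-3 - 4) - 4) = -2 + (-7 - 4) = -2 - 11 = -13)
t(l) = 1/(-13 + l) (t(l) = 1/(l - 13) = 1/(-13 + l))
S(n) = -8 + n (S(n) = -6 + ((-4 + n) + n)/2 = -6 + (-4 + 2*n)/2 = -6 + (-2 + n) = -8 + n)
a(B) = B*(-8 + 1/(-13 + B)) (a(B) = (-8 + 1/(-13 + B))*B = B*(-8 + 1/(-13 + B)))
(-98 + 40*(-72))/a(-308) = (-98 + 40*(-72))/((-308*(105 - 8*(-308))/(-13 - 308))) = (-98 - 2880)/((-308*(105 + 2464)/(-321))) = -2978/((-308*(-1/321)*2569)) = -2978/791252/321 = -2978*321/791252 = -477969/395626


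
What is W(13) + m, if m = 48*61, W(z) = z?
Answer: 2941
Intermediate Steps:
m = 2928
W(13) + m = 13 + 2928 = 2941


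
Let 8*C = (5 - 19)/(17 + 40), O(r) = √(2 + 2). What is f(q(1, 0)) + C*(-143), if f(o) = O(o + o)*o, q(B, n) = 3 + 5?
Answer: 4649/228 ≈ 20.390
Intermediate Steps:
q(B, n) = 8
O(r) = 2 (O(r) = √4 = 2)
f(o) = 2*o
C = -7/228 (C = ((5 - 19)/(17 + 40))/8 = (-14/57)/8 = (-14*1/57)/8 = (⅛)*(-14/57) = -7/228 ≈ -0.030702)
f(q(1, 0)) + C*(-143) = 2*8 - 7/228*(-143) = 16 + 1001/228 = 4649/228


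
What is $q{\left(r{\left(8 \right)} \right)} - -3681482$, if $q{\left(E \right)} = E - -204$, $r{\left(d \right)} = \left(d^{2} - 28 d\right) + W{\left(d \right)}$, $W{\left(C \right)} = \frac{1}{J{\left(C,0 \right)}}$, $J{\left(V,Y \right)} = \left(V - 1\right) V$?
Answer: $\frac{206165457}{56} \approx 3.6815 \cdot 10^{6}$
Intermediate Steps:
$J{\left(V,Y \right)} = V \left(-1 + V\right)$ ($J{\left(V,Y \right)} = \left(-1 + V\right) V = V \left(-1 + V\right)$)
$W{\left(C \right)} = \frac{1}{C \left(-1 + C\right)}$
$r{\left(d \right)} = d^{2} - 28 d + \frac{1}{d \left(-1 + d\right)}$ ($r{\left(d \right)} = \left(d^{2} - 28 d\right) + \frac{1}{d \left(-1 + d\right)} = d^{2} - 28 d + \frac{1}{d \left(-1 + d\right)}$)
$q{\left(E \right)} = 204 + E$ ($q{\left(E \right)} = E + 204 = 204 + E$)
$q{\left(r{\left(8 \right)} \right)} - -3681482 = \left(204 + \frac{1 + 8^{2} \left(-1 + 8\right) \left(-28 + 8\right)}{8 \left(-1 + 8\right)}\right) - -3681482 = \left(204 + \frac{1 + 64 \cdot 7 \left(-20\right)}{8 \cdot 7}\right) + 3681482 = \left(204 + \frac{1}{8} \cdot \frac{1}{7} \left(1 - 8960\right)\right) + 3681482 = \left(204 + \frac{1}{8} \cdot \frac{1}{7} \left(-8959\right)\right) + 3681482 = \left(204 - \frac{8959}{56}\right) + 3681482 = \frac{2465}{56} + 3681482 = \frac{206165457}{56}$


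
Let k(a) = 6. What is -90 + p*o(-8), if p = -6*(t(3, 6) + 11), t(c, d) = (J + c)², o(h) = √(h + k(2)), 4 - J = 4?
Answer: -90 - 120*I*√2 ≈ -90.0 - 169.71*I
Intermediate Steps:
J = 0 (J = 4 - 1*4 = 4 - 4 = 0)
o(h) = √(6 + h) (o(h) = √(h + 6) = √(6 + h))
t(c, d) = c² (t(c, d) = (0 + c)² = c²)
p = -120 (p = -6*(3² + 11) = -6*(9 + 11) = -6*20 = -120)
-90 + p*o(-8) = -90 - 120*√(6 - 8) = -90 - 120*I*√2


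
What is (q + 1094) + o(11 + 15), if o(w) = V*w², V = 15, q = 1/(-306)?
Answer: 3437603/306 ≈ 11234.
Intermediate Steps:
q = -1/306 ≈ -0.0032680
o(w) = 15*w²
(q + 1094) + o(11 + 15) = (-1/306 + 1094) + 15*(11 + 15)² = 334763/306 + 15*26² = 334763/306 + 15*676 = 334763/306 + 10140 = 3437603/306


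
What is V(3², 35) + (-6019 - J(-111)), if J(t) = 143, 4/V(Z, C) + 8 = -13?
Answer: -129406/21 ≈ -6162.2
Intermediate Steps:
V(Z, C) = -4/21 (V(Z, C) = 4/(-8 - 13) = 4/(-21) = 4*(-1/21) = -4/21)
V(3², 35) + (-6019 - J(-111)) = -4/21 + (-6019 - 1*143) = -4/21 + (-6019 - 143) = -4/21 - 6162 = -129406/21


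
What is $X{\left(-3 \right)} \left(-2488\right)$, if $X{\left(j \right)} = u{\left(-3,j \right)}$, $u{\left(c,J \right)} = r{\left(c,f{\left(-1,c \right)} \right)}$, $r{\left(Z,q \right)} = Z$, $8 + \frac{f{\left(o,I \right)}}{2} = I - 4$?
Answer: $7464$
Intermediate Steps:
$f{\left(o,I \right)} = -24 + 2 I$ ($f{\left(o,I \right)} = -16 + 2 \left(I - 4\right) = -16 + 2 \left(-4 + I\right) = -16 + \left(-8 + 2 I\right) = -24 + 2 I$)
$u{\left(c,J \right)} = c$
$X{\left(j \right)} = -3$
$X{\left(-3 \right)} \left(-2488\right) = \left(-3\right) \left(-2488\right) = 7464$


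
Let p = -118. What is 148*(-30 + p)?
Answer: -21904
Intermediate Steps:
148*(-30 + p) = 148*(-30 - 118) = 148*(-148) = -21904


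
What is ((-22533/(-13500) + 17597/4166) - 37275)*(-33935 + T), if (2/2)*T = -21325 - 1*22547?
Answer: 27181250958335459/9373500 ≈ 2.8998e+9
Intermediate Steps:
T = -43872 (T = -21325 - 1*22547 = -21325 - 22547 = -43872)
((-22533/(-13500) + 17597/4166) - 37275)*(-33935 + T) = ((-22533/(-13500) + 17597/4166) - 37275)*(-33935 - 43872) = ((-22533*(-1/13500) + 17597*(1/4166)) - 37275)*(-77807) = ((7511/4500 + 17597/4166) - 37275)*(-77807) = (55238663/9373500 - 37275)*(-77807) = -349341973837/9373500*(-77807) = 27181250958335459/9373500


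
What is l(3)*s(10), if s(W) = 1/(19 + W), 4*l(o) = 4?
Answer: 1/29 ≈ 0.034483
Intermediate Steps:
l(o) = 1 (l(o) = (¼)*4 = 1)
l(3)*s(10) = 1/(19 + 10) = 1/29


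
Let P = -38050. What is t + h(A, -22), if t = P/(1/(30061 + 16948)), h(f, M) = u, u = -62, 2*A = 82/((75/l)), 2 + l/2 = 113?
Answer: -1788692512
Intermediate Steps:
l = 222 (l = -4 + 2*113 = -4 + 226 = 222)
A = 3034/25 (A = (82/((75/222)))/2 = (82/((75*(1/222))))/2 = (82/(25/74))/2 = (82*(74/25))/2 = (1/2)*(6068/25) = 3034/25 ≈ 121.36)
h(f, M) = -62
t = -1788692450 (t = -38050/(1/(30061 + 16948)) = -38050/(1/47009) = -38050/1/47009 = -38050*47009 = -1788692450)
t + h(A, -22) = -1788692450 - 62 = -1788692512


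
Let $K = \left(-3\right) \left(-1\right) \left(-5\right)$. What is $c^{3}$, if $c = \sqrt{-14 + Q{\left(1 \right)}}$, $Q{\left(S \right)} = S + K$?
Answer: $- 56 i \sqrt{7} \approx - 148.16 i$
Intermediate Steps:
$K = -15$ ($K = 3 \left(-5\right) = -15$)
$Q{\left(S \right)} = -15 + S$ ($Q{\left(S \right)} = S - 15 = -15 + S$)
$c = 2 i \sqrt{7}$ ($c = \sqrt{-14 + \left(-15 + 1\right)} = \sqrt{-14 - 14} = \sqrt{-28} = 2 i \sqrt{7} \approx 5.2915 i$)
$c^{3} = \left(2 i \sqrt{7}\right)^{3} = - 56 i \sqrt{7}$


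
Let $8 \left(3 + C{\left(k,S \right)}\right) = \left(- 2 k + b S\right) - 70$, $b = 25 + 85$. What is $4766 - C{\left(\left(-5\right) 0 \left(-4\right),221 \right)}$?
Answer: $1739$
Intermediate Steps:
$b = 110$
$C{\left(k,S \right)} = - \frac{47}{4} - \frac{k}{4} + \frac{55 S}{4}$ ($C{\left(k,S \right)} = -3 + \frac{\left(- 2 k + 110 S\right) - 70}{8} = -3 + \frac{-70 - 2 k + 110 S}{8} = -3 - \left(\frac{35}{4} - \frac{55 S}{4} + \frac{k}{4}\right) = - \frac{47}{4} - \frac{k}{4} + \frac{55 S}{4}$)
$4766 - C{\left(\left(-5\right) 0 \left(-4\right),221 \right)} = 4766 - \left(- \frac{47}{4} - \frac{\left(-5\right) 0 \left(-4\right)}{4} + \frac{55}{4} \cdot 221\right) = 4766 - \left(- \frac{47}{4} - \frac{0 \left(-4\right)}{4} + \frac{12155}{4}\right) = 4766 - \left(- \frac{47}{4} - 0 + \frac{12155}{4}\right) = 4766 - \left(- \frac{47}{4} + 0 + \frac{12155}{4}\right) = 4766 - 3027 = 1739$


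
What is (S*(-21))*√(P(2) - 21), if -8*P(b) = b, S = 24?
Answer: -252*I*√85 ≈ -2323.3*I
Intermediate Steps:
P(b) = -b/8
(S*(-21))*√(P(2) - 21) = (24*(-21))*√(-⅛*2 - 21) = -504*√(-¼ - 21) = -252*I*√85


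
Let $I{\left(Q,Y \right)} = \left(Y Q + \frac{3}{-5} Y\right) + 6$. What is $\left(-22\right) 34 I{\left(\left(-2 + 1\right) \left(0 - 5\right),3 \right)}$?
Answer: $- \frac{71808}{5} \approx -14362.0$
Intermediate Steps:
$I{\left(Q,Y \right)} = 6 - \frac{3 Y}{5} + Q Y$ ($I{\left(Q,Y \right)} = \left(Q Y + 3 \left(- \frac{1}{5}\right) Y\right) + 6 = \left(Q Y - \frac{3 Y}{5}\right) + 6 = \left(- \frac{3 Y}{5} + Q Y\right) + 6 = 6 - \frac{3 Y}{5} + Q Y$)
$\left(-22\right) 34 I{\left(\left(-2 + 1\right) \left(0 - 5\right),3 \right)} = \left(-22\right) 34 \left(6 - \frac{9}{5} + \left(-2 + 1\right) \left(0 - 5\right) 3\right) = - 748 \left(6 - \frac{9}{5} + - (0 - 5) 3\right) = - 748 \left(6 - \frac{9}{5} + \left(-1\right) \left(-5\right) 3\right) = - 748 \left(6 - \frac{9}{5} + 5 \cdot 3\right) = - 748 \left(6 - \frac{9}{5} + 15\right) = \left(-748\right) \frac{96}{5} = - \frac{71808}{5}$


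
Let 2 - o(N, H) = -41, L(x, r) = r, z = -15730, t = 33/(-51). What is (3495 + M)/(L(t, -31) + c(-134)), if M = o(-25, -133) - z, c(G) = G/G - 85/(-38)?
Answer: -732184/1055 ≈ -694.01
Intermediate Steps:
t = -11/17 (t = 33*(-1/51) = -11/17 ≈ -0.64706)
c(G) = 123/38 (c(G) = 1 - 85*(-1/38) = 1 + 85/38 = 123/38)
o(N, H) = 43 (o(N, H) = 2 - 1*(-41) = 2 + 41 = 43)
M = 15773 (M = 43 - 1*(-15730) = 43 + 15730 = 15773)
(3495 + M)/(L(t, -31) + c(-134)) = (3495 + 15773)/(-31 + 123/38) = 19268/(-1055/38) = 19268*(-38/1055) = -732184/1055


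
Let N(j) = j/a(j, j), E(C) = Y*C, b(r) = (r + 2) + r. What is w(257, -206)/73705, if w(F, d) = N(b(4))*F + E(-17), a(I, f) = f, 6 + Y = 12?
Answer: 31/14741 ≈ 0.0021030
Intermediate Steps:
Y = 6 (Y = -6 + 12 = 6)
b(r) = 2 + 2*r (b(r) = (2 + r) + r = 2 + 2*r)
E(C) = 6*C
N(j) = 1 (N(j) = j/j = 1)
w(F, d) = -102 + F (w(F, d) = 1*F + 6*(-17) = F - 102 = -102 + F)
w(257, -206)/73705 = (-102 + 257)/73705 = 155*(1/73705) = 31/14741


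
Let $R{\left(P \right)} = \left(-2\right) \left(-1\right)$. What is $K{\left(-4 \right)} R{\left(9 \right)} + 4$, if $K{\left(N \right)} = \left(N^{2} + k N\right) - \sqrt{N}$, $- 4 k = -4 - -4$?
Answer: $36 - 4 i \approx 36.0 - 4.0 i$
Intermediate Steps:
$R{\left(P \right)} = 2$
$k = 0$ ($k = - \frac{-4 - -4}{4} = - \frac{-4 + 4}{4} = \left(- \frac{1}{4}\right) 0 = 0$)
$K{\left(N \right)} = N^{2} - \sqrt{N}$ ($K{\left(N \right)} = \left(N^{2} + 0 N\right) - \sqrt{N} = \left(N^{2} + 0\right) - \sqrt{N} = N^{2} - \sqrt{N}$)
$K{\left(-4 \right)} R{\left(9 \right)} + 4 = \left(\left(-4\right)^{2} - \sqrt{-4}\right) 2 + 4 = \left(16 - 2 i\right) 2 + 4 = \left(32 - 4 i\right) + 4 = 36 - 4 i$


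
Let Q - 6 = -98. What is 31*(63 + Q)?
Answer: -899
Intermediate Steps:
Q = -92 (Q = 6 - 98 = -92)
31*(63 + Q) = 31*(63 - 92) = 31*(-29) = -899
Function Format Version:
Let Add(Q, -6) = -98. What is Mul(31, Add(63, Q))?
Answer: -899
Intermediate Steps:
Q = -92 (Q = Add(6, -98) = -92)
Mul(31, Add(63, Q)) = Mul(31, Add(63, -92)) = Mul(31, -29) = -899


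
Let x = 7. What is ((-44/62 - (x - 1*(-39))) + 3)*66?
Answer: -89430/31 ≈ -2884.8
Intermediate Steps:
((-44/62 - (x - 1*(-39))) + 3)*66 = ((-44/62 - (7 - 1*(-39))) + 3)*66 = ((-44*1/62 - (7 + 39)) + 3)*66 = ((-22/31 - 1*46) + 3)*66 = ((-22/31 - 46) + 3)*66 = (-1448/31 + 3)*66 = -1355/31*66 = -89430/31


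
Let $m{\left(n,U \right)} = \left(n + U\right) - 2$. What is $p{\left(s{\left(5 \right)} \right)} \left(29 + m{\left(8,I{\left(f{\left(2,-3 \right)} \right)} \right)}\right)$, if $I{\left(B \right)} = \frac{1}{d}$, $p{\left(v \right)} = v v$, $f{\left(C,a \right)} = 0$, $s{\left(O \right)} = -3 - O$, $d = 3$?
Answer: $\frac{6784}{3} \approx 2261.3$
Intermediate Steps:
$p{\left(v \right)} = v^{2}$
$I{\left(B \right)} = \frac{1}{3}$
$m{\left(n,U \right)} = -2 + U + n$ ($m{\left(n,U \right)} = \left(U + n\right) - 2 = -2 + U + n$)
$p{\left(s{\left(5 \right)} \right)} \left(29 + m{\left(8,I{\left(f{\left(2,-3 \right)} \right)} \right)}\right) = \left(-3 - 5\right)^{2} \left(29 + \left(-2 + \frac{1}{3} + 8\right)\right) = \left(-3 - 5\right)^{2} \left(29 + \frac{19}{3}\right) = \left(-8\right)^{2} \cdot \frac{106}{3} = 64 \cdot \frac{106}{3} = \frac{6784}{3}$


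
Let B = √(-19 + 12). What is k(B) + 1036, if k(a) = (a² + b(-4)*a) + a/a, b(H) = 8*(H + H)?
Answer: 1030 - 64*I*√7 ≈ 1030.0 - 169.33*I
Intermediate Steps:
b(H) = 16*H (b(H) = 8*(2*H) = 16*H)
B = I*√7 (B = √(-7) = I*√7 ≈ 2.6458*I)
k(a) = 1 + a² - 64*a (k(a) = (a² + (16*(-4))*a) + a/a = (a² - 64*a) + 1 = 1 + a² - 64*a)
k(B) + 1036 = (1 + (I*√7)² - 64*I*√7) + 1036 = (1 - 7 - 64*I*√7) + 1036 = (-6 - 64*I*√7) + 1036 = 1030 - 64*I*√7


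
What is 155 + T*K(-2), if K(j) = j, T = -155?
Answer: 465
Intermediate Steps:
155 + T*K(-2) = 155 - 155*(-2) = 155 + 310 = 465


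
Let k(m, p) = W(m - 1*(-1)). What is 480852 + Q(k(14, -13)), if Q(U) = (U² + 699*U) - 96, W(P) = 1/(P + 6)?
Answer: 212028076/441 ≈ 4.8079e+5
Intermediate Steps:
W(P) = 1/(6 + P)
k(m, p) = 1/(7 + m) (k(m, p) = 1/(6 + (m - 1*(-1))) = 1/(6 + (m + 1)) = 1/(6 + (1 + m)) = 1/(7 + m))
Q(U) = -96 + U² + 699*U
480852 + Q(k(14, -13)) = 480852 + (-96 + (1/(7 + 14))² + 699/(7 + 14)) = 480852 + (-96 + (1/21)² + 699/21) = 480852 + (-96 + (1/21)² + 699*(1/21)) = 480852 + (-96 + 1/441 + 233/7) = 480852 - 27656/441 = 212028076/441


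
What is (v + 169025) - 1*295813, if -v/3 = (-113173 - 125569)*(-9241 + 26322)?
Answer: 12233729518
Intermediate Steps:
v = 12233856306 (v = -3*(-113173 - 125569)*(-9241 + 26322) = -(-716226)*17081 = -3*(-4077952102) = 12233856306)
(v + 169025) - 1*295813 = (12233856306 + 169025) - 1*295813 = 12234025331 - 295813 = 12233729518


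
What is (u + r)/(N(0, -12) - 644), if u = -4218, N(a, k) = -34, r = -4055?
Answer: 8273/678 ≈ 12.202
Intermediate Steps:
(u + r)/(N(0, -12) - 644) = (-4218 - 4055)/(-34 - 644) = -8273/(-678) = -8273*(-1/678) = 8273/678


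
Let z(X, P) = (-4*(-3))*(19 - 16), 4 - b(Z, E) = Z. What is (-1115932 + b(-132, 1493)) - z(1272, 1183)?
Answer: -1115832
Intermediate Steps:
b(Z, E) = 4 - Z
z(X, P) = 36 (z(X, P) = 12*3 = 36)
(-1115932 + b(-132, 1493)) - z(1272, 1183) = (-1115932 + (4 - 1*(-132))) - 1*36 = (-1115932 + (4 + 132)) - 36 = (-1115932 + 136) - 36 = -1115796 - 36 = -1115832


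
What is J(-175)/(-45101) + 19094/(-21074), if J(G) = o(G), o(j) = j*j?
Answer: -107610696/67889891 ≈ -1.5851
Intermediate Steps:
o(j) = j²
J(G) = G²
J(-175)/(-45101) + 19094/(-21074) = (-175)²/(-45101) + 19094/(-21074) = 30625*(-1/45101) + 19094*(-1/21074) = -4375/6443 - 9547/10537 = -107610696/67889891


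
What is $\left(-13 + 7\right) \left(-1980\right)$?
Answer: $11880$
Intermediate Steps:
$\left(-13 + 7\right) \left(-1980\right) = \left(-6\right) \left(-1980\right) = 11880$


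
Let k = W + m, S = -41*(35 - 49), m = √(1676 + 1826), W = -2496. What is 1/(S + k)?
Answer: -961/1845291 - √3502/3690582 ≈ -0.00053682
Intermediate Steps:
m = √3502 ≈ 59.178
S = 574 (S = -41*(-14) = 574)
k = -2496 + √3502 ≈ -2436.8
1/(S + k) = 1/(574 + (-2496 + √3502)) = 1/(-1922 + √3502)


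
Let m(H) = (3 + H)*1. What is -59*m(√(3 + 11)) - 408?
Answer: -585 - 59*√14 ≈ -805.76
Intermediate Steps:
m(H) = 3 + H
-59*m(√(3 + 11)) - 408 = -59*(3 + √(3 + 11)) - 408 = -59*(3 + √14) - 408 = (-177 - 59*√14) - 408 = -585 - 59*√14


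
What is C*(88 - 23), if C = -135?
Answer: -8775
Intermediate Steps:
C*(88 - 23) = -135*(88 - 23) = -135*65 = -8775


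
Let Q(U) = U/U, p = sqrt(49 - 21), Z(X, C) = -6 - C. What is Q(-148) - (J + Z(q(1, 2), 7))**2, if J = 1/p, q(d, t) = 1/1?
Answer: -4705/28 + 13*sqrt(7)/7 ≈ -163.12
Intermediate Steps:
q(d, t) = 1
p = 2*sqrt(7) (p = sqrt(28) = 2*sqrt(7) ≈ 5.2915)
J = sqrt(7)/14 (J = 1/(2*sqrt(7)) = sqrt(7)/14 ≈ 0.18898)
Q(U) = 1
Q(-148) - (J + Z(q(1, 2), 7))**2 = 1 - (sqrt(7)/14 + (-6 - 1*7))**2 = 1 - (sqrt(7)/14 + (-6 - 7))**2 = 1 - (sqrt(7)/14 - 13)**2 = 1 - (-13 + sqrt(7)/14)**2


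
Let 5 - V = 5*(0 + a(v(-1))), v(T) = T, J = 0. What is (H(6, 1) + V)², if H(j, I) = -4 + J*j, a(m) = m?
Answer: 36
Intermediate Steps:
H(j, I) = -4 (H(j, I) = -4 + 0*j = -4 + 0 = -4)
V = 10 (V = 5 - 5*(0 - 1) = 5 - 5*(-1) = 5 - 1*(-5) = 5 + 5 = 10)
(H(6, 1) + V)² = (-4 + 10)² = 6² = 36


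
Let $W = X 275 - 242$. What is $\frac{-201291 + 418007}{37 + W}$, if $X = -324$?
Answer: $- \frac{216716}{89305} \approx -2.4267$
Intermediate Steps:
$W = -89342$ ($W = \left(-324\right) 275 - 242 = -89100 - 242 = -89342$)
$\frac{-201291 + 418007}{37 + W} = \frac{-201291 + 418007}{37 - 89342} = \frac{216716}{-89305} = 216716 \left(- \frac{1}{89305}\right) = - \frac{216716}{89305}$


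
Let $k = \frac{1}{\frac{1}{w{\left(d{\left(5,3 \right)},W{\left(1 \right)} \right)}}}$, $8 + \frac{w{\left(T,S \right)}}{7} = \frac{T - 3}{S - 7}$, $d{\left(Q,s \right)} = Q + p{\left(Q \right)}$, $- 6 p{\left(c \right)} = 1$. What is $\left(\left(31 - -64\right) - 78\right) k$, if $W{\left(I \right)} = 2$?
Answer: $- \frac{29869}{30} \approx -995.63$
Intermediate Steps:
$p{\left(c \right)} = - \frac{1}{6}$ ($p{\left(c \right)} = \left(- \frac{1}{6}\right) 1 = - \frac{1}{6}$)
$d{\left(Q,s \right)} = - \frac{1}{6} + Q$ ($d{\left(Q,s \right)} = Q - \frac{1}{6} = - \frac{1}{6} + Q$)
$w{\left(T,S \right)} = -56 + \frac{7 \left(-3 + T\right)}{-7 + S}$ ($w{\left(T,S \right)} = -56 + 7 \frac{T - 3}{S - 7} = -56 + 7 \frac{-3 + T}{-7 + S} = -56 + \frac{7 \left(-3 + T\right)}{-7 + S}$)
$k = - \frac{1757}{30}$ ($k = \frac{1}{\frac{1}{7 \frac{1}{-7 + 2} \left(53 + \left(- \frac{1}{6} + 5\right) - 16\right)}} = \frac{1}{\frac{1}{7 \frac{1}{-5} \left(53 + \frac{29}{6} - 16\right)}} = \frac{1}{\frac{1}{7 \left(- \frac{1}{5}\right) \frac{251}{6}}} = \frac{1}{\frac{1}{- \frac{1757}{30}}} = \frac{1}{- \frac{30}{1757}} = - \frac{1757}{30} \approx -58.567$)
$\left(\left(31 - -64\right) - 78\right) k = \left(\left(31 - -64\right) - 78\right) \left(- \frac{1757}{30}\right) = \left(\left(31 + 64\right) - 78\right) \left(- \frac{1757}{30}\right) = \left(95 - 78\right) \left(- \frac{1757}{30}\right) = 17 \left(- \frac{1757}{30}\right) = - \frac{29869}{30}$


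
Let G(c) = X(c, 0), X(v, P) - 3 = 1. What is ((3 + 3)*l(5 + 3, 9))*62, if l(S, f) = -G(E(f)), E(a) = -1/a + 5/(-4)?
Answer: -1488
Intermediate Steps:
E(a) = -5/4 - 1/a (E(a) = -1/a + 5*(-¼) = -1/a - 5/4 = -5/4 - 1/a)
X(v, P) = 4 (X(v, P) = 3 + 1 = 4)
G(c) = 4
l(S, f) = -4 (l(S, f) = -1*4 = -4)
((3 + 3)*l(5 + 3, 9))*62 = ((3 + 3)*(-4))*62 = (6*(-4))*62 = -24*62 = -1488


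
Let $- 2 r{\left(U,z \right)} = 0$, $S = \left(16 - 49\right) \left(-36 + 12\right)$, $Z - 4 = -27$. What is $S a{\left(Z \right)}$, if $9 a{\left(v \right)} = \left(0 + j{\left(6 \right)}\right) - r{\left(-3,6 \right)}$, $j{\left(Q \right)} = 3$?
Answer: $264$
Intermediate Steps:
$Z = -23$ ($Z = 4 - 27 = -23$)
$S = 792$ ($S = \left(-33\right) \left(-24\right) = 792$)
$r{\left(U,z \right)} = 0$ ($r{\left(U,z \right)} = \left(- \frac{1}{2}\right) 0 = 0$)
$a{\left(v \right)} = \frac{1}{3}$ ($a{\left(v \right)} = \frac{\left(0 + 3\right) - 0}{9} = \frac{3 + 0}{9} = \frac{1}{9} \cdot 3 = \frac{1}{3}$)
$S a{\left(Z \right)} = 792 \cdot \frac{1}{3} = 264$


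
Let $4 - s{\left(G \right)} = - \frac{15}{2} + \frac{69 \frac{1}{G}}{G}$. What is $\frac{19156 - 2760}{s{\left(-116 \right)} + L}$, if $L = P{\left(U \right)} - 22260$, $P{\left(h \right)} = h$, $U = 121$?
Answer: $- \frac{220624576}{297747709} \approx -0.74098$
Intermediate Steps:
$s{\left(G \right)} = \frac{23}{2} - \frac{69}{G^{2}}$ ($s{\left(G \right)} = 4 - \left(- \frac{15}{2} + \frac{69 \frac{1}{G}}{G}\right) = 4 - \left(\left(-15\right) \frac{1}{2} + \frac{69}{G^{2}}\right) = 4 - \left(- \frac{15}{2} + \frac{69}{G^{2}}\right) = 4 + \left(\frac{15}{2} - \frac{69}{G^{2}}\right) = \frac{23}{2} - \frac{69}{G^{2}}$)
$L = -22139$ ($L = 121 - 22260 = -22139$)
$\frac{19156 - 2760}{s{\left(-116 \right)} + L} = \frac{19156 - 2760}{\left(\frac{23}{2} - \frac{69}{13456}\right) - 22139} = \frac{16396}{\left(\frac{23}{2} - \frac{69}{13456}\right) - 22139} = \frac{16396}{\frac{154675}{13456} - 22139} = \frac{16396}{- \frac{297747709}{13456}} = 16396 \left(- \frac{13456}{297747709}\right) = - \frac{220624576}{297747709}$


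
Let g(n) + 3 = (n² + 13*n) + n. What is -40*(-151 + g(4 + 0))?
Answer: 3280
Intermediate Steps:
g(n) = -3 + n² + 14*n (g(n) = -3 + ((n² + 13*n) + n) = -3 + (n² + 14*n) = -3 + n² + 14*n)
-40*(-151 + g(4 + 0)) = -40*(-151 + (-3 + (4 + 0)² + 14*(4 + 0))) = -40*(-151 + (-3 + 4² + 14*4)) = -40*(-151 + (-3 + 16 + 56)) = -40*(-151 + 69) = -40*(-82) = 3280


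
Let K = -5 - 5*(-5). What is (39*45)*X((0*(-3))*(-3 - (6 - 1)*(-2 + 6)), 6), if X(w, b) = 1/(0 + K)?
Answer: 351/4 ≈ 87.750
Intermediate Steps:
K = 20 (K = -5 + 25 = 20)
X(w, b) = 1/20 (X(w, b) = 1/(0 + 20) = 1/20)
(39*45)*X((0*(-3))*(-3 - (6 - 1)*(-2 + 6)), 6) = (39*45)*(1/20) = 1755*(1/20) = 351/4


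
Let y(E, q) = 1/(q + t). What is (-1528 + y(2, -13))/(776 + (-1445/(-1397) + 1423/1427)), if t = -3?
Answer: -48739546031/24816331040 ≈ -1.9640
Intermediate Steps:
y(E, q) = 1/(-3 + q) (y(E, q) = 1/(q - 3) = 1/(-3 + q))
(-1528 + y(2, -13))/(776 + (-1445/(-1397) + 1423/1427)) = (-1528 + 1/(-3 - 13))/(776 + (-1445/(-1397) + 1423/1427)) = (-1528 + 1/(-16))/(776 + (-1445*(-1/1397) + 1423*(1/1427))) = (-1528 - 1/16)/(776 + (1445/1397 + 1423/1427)) = -24449/(16*(776 + 4049946/1993519)) = -24449/(16*1551020690/1993519) = -24449/16*1993519/1551020690 = -48739546031/24816331040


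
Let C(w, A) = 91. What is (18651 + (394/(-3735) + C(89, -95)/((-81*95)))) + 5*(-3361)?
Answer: 1178937583/638685 ≈ 1845.9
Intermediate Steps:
(18651 + (394/(-3735) + C(89, -95)/((-81*95)))) + 5*(-3361) = (18651 + (394/(-3735) + 91/((-81*95)))) + 5*(-3361) = (18651 + (394*(-1/3735) + 91/(-7695))) - 16805 = (18651 + (-394/3735 + 91*(-1/7695))) - 16805 = (18651 + (-394/3735 - 91/7695)) - 16805 = (18651 - 74927/638685) - 16805 = 11912039008/638685 - 16805 = 1178937583/638685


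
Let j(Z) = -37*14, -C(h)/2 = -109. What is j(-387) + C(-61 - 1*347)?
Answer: -300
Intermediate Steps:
C(h) = 218 (C(h) = -2*(-109) = 218)
j(Z) = -518
j(-387) + C(-61 - 1*347) = -518 + 218 = -300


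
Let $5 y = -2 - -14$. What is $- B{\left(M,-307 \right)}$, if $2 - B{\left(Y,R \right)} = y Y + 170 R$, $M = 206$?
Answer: $- \frac{258488}{5} \approx -51698.0$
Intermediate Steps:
$y = \frac{12}{5}$ ($y = \frac{-2 - -14}{5} = \frac{-2 + 14}{5} = \frac{1}{5} \cdot 12 = \frac{12}{5} \approx 2.4$)
$B{\left(Y,R \right)} = 2 - 170 R - \frac{12 Y}{5}$ ($B{\left(Y,R \right)} = 2 - \left(\frac{12 Y}{5} + 170 R\right) = 2 - \left(170 R + \frac{12 Y}{5}\right) = 2 - 170 R - \frac{12 Y}{5}$)
$- B{\left(M,-307 \right)} = - (2 - -52190 - \frac{2472}{5}) = - (2 + 52190 - \frac{2472}{5}) = \left(-1\right) \frac{258488}{5} = - \frac{258488}{5}$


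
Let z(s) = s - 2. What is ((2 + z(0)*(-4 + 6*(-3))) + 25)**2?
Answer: 5041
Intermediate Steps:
z(s) = -2 + s
((2 + z(0)*(-4 + 6*(-3))) + 25)**2 = ((2 + (-2 + 0)*(-4 + 6*(-3))) + 25)**2 = ((2 - 2*(-4 - 18)) + 25)**2 = ((2 - 2*(-22)) + 25)**2 = ((2 + 44) + 25)**2 = (46 + 25)**2 = 71**2 = 5041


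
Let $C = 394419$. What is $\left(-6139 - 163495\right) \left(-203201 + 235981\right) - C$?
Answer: $-5560996939$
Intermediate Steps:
$\left(-6139 - 163495\right) \left(-203201 + 235981\right) - C = \left(-6139 - 163495\right) \left(-203201 + 235981\right) - 394419 = \left(-169634\right) 32780 - 394419 = -5560602520 - 394419 = -5560996939$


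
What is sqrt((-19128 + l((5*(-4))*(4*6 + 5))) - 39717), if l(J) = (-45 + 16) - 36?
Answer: I*sqrt(58910) ≈ 242.71*I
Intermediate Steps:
l(J) = -65 (l(J) = -29 - 36 = -65)
sqrt((-19128 + l((5*(-4))*(4*6 + 5))) - 39717) = sqrt((-19128 - 65) - 39717) = sqrt(-19193 - 39717) = sqrt(-58910) = I*sqrt(58910)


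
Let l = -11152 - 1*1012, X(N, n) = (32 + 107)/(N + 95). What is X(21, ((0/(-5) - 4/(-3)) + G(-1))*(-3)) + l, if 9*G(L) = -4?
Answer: -1410885/116 ≈ -12163.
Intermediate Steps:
G(L) = -4/9 (G(L) = (⅑)*(-4) = -4/9)
X(N, n) = 139/(95 + N)
l = -12164 (l = -11152 - 1012 = -12164)
X(21, ((0/(-5) - 4/(-3)) + G(-1))*(-3)) + l = 139/(95 + 21) - 12164 = 139/116 - 12164 = -1410885/116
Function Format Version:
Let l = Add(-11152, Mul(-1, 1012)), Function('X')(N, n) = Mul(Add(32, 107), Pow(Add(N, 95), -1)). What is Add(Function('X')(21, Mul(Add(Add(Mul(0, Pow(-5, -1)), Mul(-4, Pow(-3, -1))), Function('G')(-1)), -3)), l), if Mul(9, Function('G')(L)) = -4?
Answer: Rational(-1410885, 116) ≈ -12163.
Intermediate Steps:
Function('G')(L) = Rational(-4, 9) (Function('G')(L) = Mul(Rational(1, 9), -4) = Rational(-4, 9))
Function('X')(N, n) = Mul(139, Pow(Add(95, N), -1))
l = -12164 (l = Add(-11152, -1012) = -12164)
Add(Function('X')(21, Mul(Add(Add(Mul(0, Pow(-5, -1)), Mul(-4, Pow(-3, -1))), Function('G')(-1)), -3)), l) = Add(Mul(139, Pow(Add(95, 21), -1)), -12164) = Add(Mul(139, Pow(116, -1)), -12164) = Add(Mul(139, Rational(1, 116)), -12164) = Add(Rational(139, 116), -12164) = Rational(-1410885, 116)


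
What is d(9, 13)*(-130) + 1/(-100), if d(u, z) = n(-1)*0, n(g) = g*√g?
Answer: -1/100 ≈ -0.010000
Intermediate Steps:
n(g) = g^(3/2)
d(u, z) = 0 (d(u, z) = (-1)^(3/2)*0 = -I*0 = 0)
d(9, 13)*(-130) + 1/(-100) = 0*(-130) + 1/(-100) = 0 - 1/100 = -1/100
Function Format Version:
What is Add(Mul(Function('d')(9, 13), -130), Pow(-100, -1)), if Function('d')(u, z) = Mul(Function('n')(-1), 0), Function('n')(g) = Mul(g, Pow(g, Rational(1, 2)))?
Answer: Rational(-1, 100) ≈ -0.010000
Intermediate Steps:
Function('n')(g) = Pow(g, Rational(3, 2))
Function('d')(u, z) = 0 (Function('d')(u, z) = Mul(Pow(-1, Rational(3, 2)), 0) = Mul(Mul(-1, I), 0) = 0)
Add(Mul(Function('d')(9, 13), -130), Pow(-100, -1)) = Add(Mul(0, -130), Pow(-100, -1)) = Add(0, Rational(-1, 100)) = Rational(-1, 100)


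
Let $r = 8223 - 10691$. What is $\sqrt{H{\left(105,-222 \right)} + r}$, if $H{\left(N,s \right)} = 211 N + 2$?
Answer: $\sqrt{19689} \approx 140.32$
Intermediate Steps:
$H{\left(N,s \right)} = 2 + 211 N$
$r = -2468$ ($r = 8223 - 10691 = -2468$)
$\sqrt{H{\left(105,-222 \right)} + r} = \sqrt{\left(2 + 211 \cdot 105\right) - 2468} = \sqrt{\left(2 + 22155\right) - 2468} = \sqrt{22157 - 2468} = \sqrt{19689}$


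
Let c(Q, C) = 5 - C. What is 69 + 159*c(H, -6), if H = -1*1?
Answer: 1818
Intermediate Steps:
H = -1
69 + 159*c(H, -6) = 69 + 159*(5 - 1*(-6)) = 69 + 159*(5 + 6) = 69 + 159*11 = 69 + 1749 = 1818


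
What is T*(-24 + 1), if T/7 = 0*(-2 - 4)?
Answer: 0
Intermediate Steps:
T = 0 (T = 7*(0*(-2 - 4)) = 7*(0*(-6)) = 7*0 = 0)
T*(-24 + 1) = 0*(-24 + 1) = 0*(-23) = 0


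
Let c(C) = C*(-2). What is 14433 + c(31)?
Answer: 14371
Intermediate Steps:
c(C) = -2*C
14433 + c(31) = 14433 - 2*31 = 14433 - 62 = 14371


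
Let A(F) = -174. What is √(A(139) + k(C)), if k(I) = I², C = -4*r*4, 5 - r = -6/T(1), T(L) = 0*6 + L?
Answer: √30802 ≈ 175.50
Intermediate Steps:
T(L) = L (T(L) = 0 + L = L)
r = 11 (r = 5 - (-6)/1 = 5 - (-6) = 5 - 1*(-6) = 5 + 6 = 11)
C = -176 (C = -4*11*4 = -44*4 = -176)
√(A(139) + k(C)) = √(-174 + (-176)²) = √(-174 + 30976) = √30802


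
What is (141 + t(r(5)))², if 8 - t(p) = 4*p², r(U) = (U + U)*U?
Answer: 97042201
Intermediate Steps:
r(U) = 2*U² (r(U) = (2*U)*U = 2*U²)
t(p) = 8 - 4*p²
(141 + t(r(5)))² = (141 + (8 - 4*(2*5²)²))² = (141 + (8 - 4*(2*25)²))² = (141 + (8 - 4*50²))² = (141 + (8 - 4*2500))² = (141 + (8 - 10000))² = (141 - 9992)² = (-9851)² = 97042201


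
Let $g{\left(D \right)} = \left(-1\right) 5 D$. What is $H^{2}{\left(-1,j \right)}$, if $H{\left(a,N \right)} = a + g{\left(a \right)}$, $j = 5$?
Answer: $16$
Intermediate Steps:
$g{\left(D \right)} = - 5 D$
$H{\left(a,N \right)} = - 4 a$ ($H{\left(a,N \right)} = a - 5 a = - 4 a$)
$H^{2}{\left(-1,j \right)} = \left(\left(-4\right) \left(-1\right)\right)^{2} = 4^{2} = 16$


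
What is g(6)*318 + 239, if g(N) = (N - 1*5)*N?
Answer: 2147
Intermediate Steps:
g(N) = N*(-5 + N) (g(N) = (N - 5)*N = (-5 + N)*N = N*(-5 + N))
g(6)*318 + 239 = (6*(-5 + 6))*318 + 239 = (6*1)*318 + 239 = 6*318 + 239 = 1908 + 239 = 2147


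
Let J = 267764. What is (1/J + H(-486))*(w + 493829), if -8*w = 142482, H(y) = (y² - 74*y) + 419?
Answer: 138972423764979775/1071056 ≈ 1.2975e+11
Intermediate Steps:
H(y) = 419 + y² - 74*y
w = -71241/4 (w = -⅛*142482 = -71241/4 ≈ -17810.)
(1/J + H(-486))*(w + 493829) = (1/267764 + (419 + (-486)² - 74*(-486)))*(-71241/4 + 493829) = (1/267764 + (419 + 236196 + 35964))*(1904075/4) = (1/267764 + 272579)*(1904075/4) = (72986843357/267764)*(1904075/4) = 138972423764979775/1071056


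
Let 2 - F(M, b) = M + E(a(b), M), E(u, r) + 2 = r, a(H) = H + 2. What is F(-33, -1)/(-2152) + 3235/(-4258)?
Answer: -1814945/2290804 ≈ -0.79227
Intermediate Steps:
a(H) = 2 + H
E(u, r) = -2 + r
F(M, b) = 4 - 2*M (F(M, b) = 2 - (M + (-2 + M)) = 2 - (-2 + 2*M) = 2 + (2 - 2*M) = 4 - 2*M)
F(-33, -1)/(-2152) + 3235/(-4258) = (4 - 2*(-33))/(-2152) + 3235/(-4258) = (4 + 66)*(-1/2152) + 3235*(-1/4258) = 70*(-1/2152) - 3235/4258 = -35/1076 - 3235/4258 = -1814945/2290804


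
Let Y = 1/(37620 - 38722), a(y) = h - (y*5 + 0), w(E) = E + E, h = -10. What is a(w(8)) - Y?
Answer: -99179/1102 ≈ -89.999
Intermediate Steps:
w(E) = 2*E
a(y) = -10 - 5*y (a(y) = -10 - (y*5 + 0) = -10 - (5*y + 0) = -10 - 5*y)
Y = -1/1102 (Y = 1/(-1102) = -1/1102 ≈ -0.00090744)
a(w(8)) - Y = (-10 - 10*8) - 1*(-1/1102) = (-10 - 5*16) + 1/1102 = (-10 - 80) + 1/1102 = -90 + 1/1102 = -99179/1102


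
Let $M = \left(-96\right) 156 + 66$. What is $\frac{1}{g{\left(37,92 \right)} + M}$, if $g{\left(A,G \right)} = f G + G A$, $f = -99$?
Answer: $- \frac{1}{20614} \approx -4.8511 \cdot 10^{-5}$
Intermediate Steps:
$M = -14910$ ($M = -14976 + 66 = -14910$)
$g{\left(A,G \right)} = - 99 G + A G$ ($g{\left(A,G \right)} = - 99 G + G A = - 99 G + A G$)
$\frac{1}{g{\left(37,92 \right)} + M} = \frac{1}{92 \left(-99 + 37\right) - 14910} = \frac{1}{92 \left(-62\right) - 14910} = \frac{1}{-5704 - 14910} = \frac{1}{-20614} = - \frac{1}{20614}$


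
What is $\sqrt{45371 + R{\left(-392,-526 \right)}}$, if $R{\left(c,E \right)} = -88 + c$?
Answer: $11 \sqrt{371} \approx 211.88$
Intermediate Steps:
$\sqrt{45371 + R{\left(-392,-526 \right)}} = \sqrt{45371 - 480} = \sqrt{44891} = 11 \sqrt{371}$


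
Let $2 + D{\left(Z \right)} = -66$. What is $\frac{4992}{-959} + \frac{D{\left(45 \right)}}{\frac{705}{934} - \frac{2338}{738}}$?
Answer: $\frac{18323203560}{797601259} \approx 22.973$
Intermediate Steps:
$D{\left(Z \right)} = -68$ ($D{\left(Z \right)} = -2 - 66 = -68$)
$\frac{4992}{-959} + \frac{D{\left(45 \right)}}{\frac{705}{934} - \frac{2338}{738}} = \frac{4992}{-959} - \frac{68}{\frac{705}{934} - \frac{2338}{738}} = 4992 \left(- \frac{1}{959}\right) - \frac{68}{705 \cdot \frac{1}{934} - \frac{1169}{369}} = - \frac{4992}{959} - \frac{68}{\frac{705}{934} - \frac{1169}{369}} = - \frac{4992}{959} - \frac{68}{- \frac{831701}{344646}} = - \frac{4992}{959} - - \frac{23435928}{831701} = - \frac{4992}{959} + \frac{23435928}{831701} = \frac{18323203560}{797601259}$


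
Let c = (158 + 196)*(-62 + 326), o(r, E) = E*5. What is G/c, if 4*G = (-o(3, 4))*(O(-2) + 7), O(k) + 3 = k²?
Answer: -5/11682 ≈ -0.00042801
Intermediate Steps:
o(r, E) = 5*E
c = 93456 (c = 354*264 = 93456)
O(k) = -3 + k²
G = -40 (G = ((-5*4)*((-3 + (-2)²) + 7))/4 = ((-1*20)*((-3 + 4) + 7))/4 = (-20*(1 + 7))/4 = (-20*8)/4 = (¼)*(-160) = -40)
G/c = -40/93456 = -40*1/93456 = -5/11682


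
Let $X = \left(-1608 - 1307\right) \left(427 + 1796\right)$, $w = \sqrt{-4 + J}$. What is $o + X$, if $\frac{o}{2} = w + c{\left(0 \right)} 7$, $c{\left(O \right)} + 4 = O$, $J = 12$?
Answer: $-6480101 + 4 \sqrt{2} \approx -6.4801 \cdot 10^{6}$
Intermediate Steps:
$w = 2 \sqrt{2}$ ($w = \sqrt{-4 + 12} = \sqrt{8} = 2 \sqrt{2} \approx 2.8284$)
$c{\left(O \right)} = -4 + O$
$o = -56 + 4 \sqrt{2}$ ($o = 2 \left(2 \sqrt{2} + \left(-4 + 0\right) 7\right) = 2 \left(2 \sqrt{2} - 28\right) = 2 \left(-28 + 2 \sqrt{2}\right) = -56 + 4 \sqrt{2} \approx -50.343$)
$X = -6480045$ ($X = \left(-2915\right) 2223 = -6480045$)
$o + X = \left(-56 + 4 \sqrt{2}\right) - 6480045 = -6480101 + 4 \sqrt{2}$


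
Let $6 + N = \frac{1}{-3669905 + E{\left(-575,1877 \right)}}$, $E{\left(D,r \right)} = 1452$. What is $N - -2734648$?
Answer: $\frac{10031905648825}{3668453} \approx 2.7346 \cdot 10^{6}$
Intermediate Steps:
$N = - \frac{22010719}{3668453}$ ($N = -6 + \frac{1}{-3669905 + 1452} = -6 + \frac{1}{-3668453} = -6 - \frac{1}{3668453} = - \frac{22010719}{3668453} \approx -6.0$)
$N - -2734648 = - \frac{22010719}{3668453} - -2734648 = - \frac{22010719}{3668453} + 2734648 = \frac{10031905648825}{3668453}$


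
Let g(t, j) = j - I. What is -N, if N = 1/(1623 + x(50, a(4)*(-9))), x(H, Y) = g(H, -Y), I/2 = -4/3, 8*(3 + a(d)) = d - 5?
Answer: -24/38341 ≈ -0.00062596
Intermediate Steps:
a(d) = -29/8 + d/8 (a(d) = -3 + (d - 5)/8 = -3 + (-5 + d)/8 = -3 + (-5/8 + d/8) = -29/8 + d/8)
I = -8/3 (I = 2*(-4/3) = -8/3 ≈ -2.6667)
g(t, j) = 8/3 + j (g(t, j) = j - 1*(-8/3) = j + 8/3 = 8/3 + j)
x(H, Y) = 8/3 - Y
N = 24/38341 (N = 1/(1623 + (8/3 - (-29/8 + (⅛)*4)*(-9))) = 1/(1623 + (8/3 - (-29/8 + ½)*(-9))) = 1/(1623 + (8/3 - (-25)*(-9)/8)) = 1/(1623 + (8/3 - 1*225/8)) = 1/(1623 + (8/3 - 225/8)) = 1/(1623 - 611/24) = 1/(38341/24) = 24/38341 ≈ 0.00062596)
-N = -1*24/38341 = -24/38341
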